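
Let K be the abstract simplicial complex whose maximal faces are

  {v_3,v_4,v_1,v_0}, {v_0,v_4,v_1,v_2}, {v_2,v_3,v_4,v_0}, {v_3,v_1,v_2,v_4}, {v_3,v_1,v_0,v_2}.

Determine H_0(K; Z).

H_0 = Z.

Order the vertices as v_0 < v_1 < v_2 < v_3 < v_4. Listing each simplex with vertices in this order, K has dimension 3 with simplices:

  0-simplices (5): [v_0], [v_1], [v_2], [v_3], [v_4]
  1-simplices (10): [v_0,v_1], [v_0,v_2], [v_0,v_3], [v_0,v_4], [v_1,v_2], [v_1,v_3], [v_1,v_4], [v_2,v_3], [v_2,v_4], [v_3,v_4]
  2-simplices (10): [v_0,v_1,v_2], [v_0,v_1,v_3], [v_0,v_1,v_4], [v_0,v_2,v_3], [v_0,v_2,v_4], [v_0,v_3,v_4], [v_1,v_2,v_3], [v_1,v_2,v_4], [v_1,v_3,v_4], [v_2,v_3,v_4]
  3-simplices (5): [v_0,v_1,v_2,v_3], [v_0,v_1,v_2,v_4], [v_0,v_1,v_3,v_4], [v_0,v_2,v_3,v_4], [v_1,v_2,v_3,v_4]

so the chain groups are C_0 ≅ Z^5, C_1 ≅ Z^10, C_2 ≅ Z^10, C_3 ≅ Z^5.

The boundary map ∂_1: C_1 → C_0 sends each edge [p,q] (with p < q) to q − p.
The 5×10 boundary matrix has rank 4 and Smith normal form diag(1,1,1,1).

∂_2: C_2 → C_1 maps a triangle to the signed sum of its edges. For instance
  ∂[v_0,v_1,v_3] = [v_1,v_3] − [v_0,v_3] + [v_0,v_1],
  ∂[v_0,v_1,v_2] = [v_1,v_2] − [v_0,v_2] + [v_0,v_1].
As a 10×10 matrix over Z this has rank 6, with invariant factors (1,1,1,1,1,1).

∂_3: C_3 → C_2 sends each 3-simplex σ to the alternating sum Σ_i (−1)^i (σ with its i-th vertex removed). For instance
  ∂[v_0,v_1,v_3,v_4] = [v_1,v_3,v_4] − [v_0,v_3,v_4] + [v_0,v_1,v_4] − [v_0,v_1,v_3],
  ∂[v_1,v_2,v_3,v_4] = [v_2,v_3,v_4] − [v_1,v_3,v_4] + [v_1,v_2,v_4] − [v_1,v_2,v_3].
The resulting 10×5 matrix has rank 4, and its Smith normal form has invariant factors (1,1,1,1).

Now H_k = ker ∂_k / im ∂_{k+1}, so:

  H_0: rank C_0 − rank ∂_1 = 5 − 4 = 1, and the invariant factors of ∂_1 are all 1, so H_0 ≅ Z.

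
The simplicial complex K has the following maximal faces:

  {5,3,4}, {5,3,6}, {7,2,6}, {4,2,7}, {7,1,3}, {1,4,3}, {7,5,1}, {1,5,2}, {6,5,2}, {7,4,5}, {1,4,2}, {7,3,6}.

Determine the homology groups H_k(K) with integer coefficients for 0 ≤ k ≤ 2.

H_0 ≅ Z,  H_1 ≅ Z_2,  H_2 = 0.

Order the vertices as 1 < 2 < 3 < 4 < 5 < 6 < 7. Listing each simplex with vertices in this order, K has dimension 2 with simplices:

  0-simplices (7): [1], [2], [3], [4], [5], [6], [7]
  1-simplices (18): [1,2], [1,3], [1,4], [1,5], [1,7], [2,4], [2,5], [2,6], [2,7], [3,4], [3,5], [3,6], [3,7], [4,5], [4,7], [5,6], [5,7], [6,7]
  2-simplices (12): [1,2,4], [1,2,5], [1,3,4], [1,3,7], [1,5,7], [2,4,7], [2,5,6], [2,6,7], [3,4,5], [3,5,6], [3,6,7], [4,5,7]

giving chain groups C_0 ≅ Z^7, C_1 ≅ Z^18, C_2 ≅ Z^12.

∂_1: C_1 → C_0 maps an edge to its endpoints' difference, ∂[p,q] = q − p. For instance
  ∂[3,5] = [5] − [3].
This gives a 7×18 integer matrix of rank 6; reducing to Smith normal form yields diagonal entries (1,1,1,1,1,1).

The boundary map ∂_2: C_2 → C_1 maps a triangle to the signed sum of its edges. For instance
  ∂[1,2,4] = [2,4] − [1,4] + [1,2],
  ∂[2,4,7] = [4,7] − [2,7] + [2,4].
The 18×12 boundary matrix has rank 12 and Smith normal form diag(1,1,1,1,1,1,1,1,1,1,1,2).

Reading off H_k = ker ∂_k / im ∂_{k+1}:

  H_0: rank C_0 − rank ∂_1 = 7 − 6 = 1, and the invariant factors of ∂_1 are all 1, so H_0 = Z.
  H_1: rank ker ∂_1 − rank ∂_2 = (18 − 6) − 12 = 0, and ∂_2 has invariant factor 2 > 1, so H_1 = Z_2.
  H_2: rank ker ∂_2 − rank ∂_3 = (12 − 12) − 0 = 0, and there is no ∂_3, so H_2 = 0.

As a check, the Euler characteristic is 7 − 18 + 12 = 1, which agrees with 1 − 0 + 0 = 1.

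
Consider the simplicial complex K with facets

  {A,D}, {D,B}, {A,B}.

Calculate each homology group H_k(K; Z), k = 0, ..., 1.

H_0 ≅ Z,  H_1 ≅ Z.

K has 3 vertices, 3 edges.
rank ∂_0 = 0, rank ∂_1 = 2 ⇒ b_0 = 3 − 0 − 2 = 1; all invariant factors of ∂_1 are 1 so no torsion. So H_0 ≅ Z.
rank ∂_1 = 2, rank ∂_2 = 0 ⇒ b_1 = 3 − 2 − 0 = 1. So H_1 ≅ Z.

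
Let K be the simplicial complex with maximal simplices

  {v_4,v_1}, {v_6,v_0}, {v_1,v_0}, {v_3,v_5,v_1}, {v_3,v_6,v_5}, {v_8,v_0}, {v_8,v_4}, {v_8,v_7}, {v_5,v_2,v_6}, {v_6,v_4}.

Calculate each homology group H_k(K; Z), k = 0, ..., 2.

Take the total order v_0 < v_1 < v_2 < v_3 < v_4 < v_5 < v_6 < v_7 < v_8 on the vertex set. Then K (dimension 2) consists of the simplices:

  0-simplices (9): [v_0], [v_1], [v_2], [v_3], [v_4], [v_5], [v_6], [v_7], [v_8]
  1-simplices (14): [v_0,v_1], [v_0,v_6], [v_0,v_8], [v_1,v_3], [v_1,v_4], [v_1,v_5], [v_2,v_5], [v_2,v_6], [v_3,v_5], [v_3,v_6], [v_4,v_6], [v_4,v_8], [v_5,v_6], [v_7,v_8]
  2-simplices (3): [v_1,v_3,v_5], [v_2,v_5,v_6], [v_3,v_5,v_6]

so the chain groups are C_0 ≅ Z^9, C_1 ≅ Z^14, C_2 ≅ Z^3.

The boundary map ∂_1: C_1 → C_0 is given by ∂[p,q] = [q] − [p]. For instance
  ∂[v_2,v_6] = [v_6] − [v_2].
The 9×14 boundary matrix has rank 8 and Smith normal form diag(1,1,1,1,1,1,1,1).

∂_2: C_2 → C_1 maps a triangle to the signed sum of its edges. For instance
  ∂[v_3,v_5,v_6] = [v_5,v_6] − [v_3,v_6] + [v_3,v_5],
  ∂[v_1,v_3,v_5] = [v_3,v_5] − [v_1,v_5] + [v_1,v_3].
The 14×3 boundary matrix has rank 3 and Smith normal form diag(1,1,1).

Computing H_k = (kernel of ∂_k) / (image of ∂_{k+1}):

  H_0: rank C_0 − rank ∂_1 = 9 − 8 = 1, and the invariant factors of ∂_1 are all 1, so H_0 = Z.
  H_1: rank ker ∂_1 − rank ∂_2 = (14 − 8) − 3 = 3, and the invariant factors of ∂_2 are all 1, so H_1 = Z^3.
  H_2: rank ker ∂_2 − rank ∂_3 = (3 − 3) − 0 = 0, and there is no ∂_3, so H_2 = 0.

H_0 ≅ Z,  H_1 ≅ Z^3,  H_2 = 0.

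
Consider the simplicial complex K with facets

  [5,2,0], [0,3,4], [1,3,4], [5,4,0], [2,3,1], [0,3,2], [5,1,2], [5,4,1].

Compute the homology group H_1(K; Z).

Fix the vertex order 0 < 1 < 2 < 3 < 4 < 5 and write every simplex with vertices in increasing order. Then dim K = 2 and the simplices of K are:

  0-simplices (6): [0], [1], [2], [3], [4], [5]
  1-simplices (12): [0,2], [0,3], [0,4], [0,5], [1,2], [1,3], [1,4], [1,5], [2,3], [2,5], [3,4], [4,5]
  2-simplices (8): [0,2,3], [0,2,5], [0,3,4], [0,4,5], [1,2,3], [1,2,5], [1,3,4], [1,4,5]

so the chain groups are C_0 ≅ Z^6, C_1 ≅ Z^12, C_2 ≅ Z^8.

The boundary map ∂_1: C_1 → C_0 maps an edge to its endpoints' difference, ∂[p,q] = q − p. For instance
  ∂[0,5] = [5] − [0].
The 6×12 boundary matrix has rank 5 and Smith normal form diag(1,1,1,1,1).

Boundary ∂_2: C_2 → C_1 sends each 2-simplex [p,q,r] to [q,r] − [p,r] + [p,q]. For instance
  ∂[1,2,5] = [2,5] − [1,5] + [1,2],
  ∂[0,3,4] = [3,4] − [0,4] + [0,3].
The resulting 12×8 matrix has rank 7, and its Smith normal form has invariant factors (1,1,1,1,1,1,1).

Now H_k = ker ∂_k / im ∂_{k+1}, so:

  H_1: rank ker ∂_1 − rank ∂_2 = (12 − 5) − 7 = 0, and the invariant factors of ∂_2 are all 1, so H_1 ≅ 0.

H_1 ≅ 0.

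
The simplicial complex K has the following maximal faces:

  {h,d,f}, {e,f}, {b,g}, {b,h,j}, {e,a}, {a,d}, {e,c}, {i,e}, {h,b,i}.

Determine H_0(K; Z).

Fix the vertex order a < b < c < d < e < f < g < h < i < j and write every simplex with vertices in increasing order. Then dim K = 2 and the simplices of K are:

  0-simplices (10): a, b, c, d, e, f, g, h, i, j
  1-simplices (14): ad, ae, bg, bh, bi, bj, ce, df, dh, ef, ei, fh, hi, hj
  2-simplices (3): bhi, bhj, dfh

Hence C_0 ≅ Z^10, C_1 ≅ Z^14, C_2 ≅ Z^3.

Boundary ∂_1: C_1 → C_0 maps an edge to its endpoints' difference, ∂[p,q] = q − p.
As a 10×14 matrix over Z this has rank 9, with invariant factors (1,1,1,1,1,1,1,1,1).

The boundary map ∂_2: C_2 → C_1 acts by ∂[p,q,r] = [q,r] − [p,r] + [p,q]. For instance
  ∂dfh = fh − dh + df,
  ∂bhi = hi − bi + bh.
This gives a 14×3 integer matrix of rank 3; reducing to Smith normal form yields diagonal entries (1,1,1).

From H_k ≅ ker(∂_k) / im(∂_{k+1}) we obtain:

  H_0: rank C_0 − rank ∂_1 = 10 − 9 = 1, and the invariant factors of ∂_1 are all 1, so H_0 = Z.

H_0 = Z.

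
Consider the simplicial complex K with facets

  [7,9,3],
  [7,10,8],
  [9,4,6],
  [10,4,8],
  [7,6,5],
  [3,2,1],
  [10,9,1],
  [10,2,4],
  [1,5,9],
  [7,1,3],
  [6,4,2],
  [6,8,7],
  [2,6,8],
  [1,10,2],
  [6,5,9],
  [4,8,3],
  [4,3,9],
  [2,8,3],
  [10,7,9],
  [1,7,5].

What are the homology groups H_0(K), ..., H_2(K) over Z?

Order the vertices as 1 < 2 < 3 < 4 < 5 < 6 < 7 < 8 < 9 < 10. Listing each simplex with vertices in this order, K has dimension 2 with simplices:

  0-simplices (10): [1], [2], [3], [4], [5], [6], [7], [8], [9], [10]
  1-simplices (30): (30 of them)
  2-simplices (20): (20 of them)

Hence C_0 ≅ Z^10, C_1 ≅ Z^30, C_2 ≅ Z^20.

Boundary ∂_1: C_1 → C_0 is given by ∂[p,q] = [q] − [p]. For instance
  ∂[6,8] = [8] − [6].
The resulting 10×30 matrix has rank 9, and its Smith normal form has invariant factors (1,1,1,1,1,1,1,1,1).

The boundary map ∂_2: C_2 → C_1 maps a triangle to the signed sum of its edges. For instance
  ∂[7,8,10] = [8,10] − [7,10] + [7,8],
  ∂[3,7,9] = [7,9] − [3,9] + [3,7].
The 30×20 boundary matrix has rank 20 and Smith normal form diag(1,1,1,1,1,1,1,1,1,1,1,1,1,1,1,1,1,1,1,2).

From H_k ≅ ker(∂_k) / im(∂_{k+1}) we obtain:

  H_0: rank C_0 − rank ∂_1 = 10 − 9 = 1, and the invariant factors of ∂_1 are all 1, so H_0 ≅ Z.
  H_1: rank ker ∂_1 − rank ∂_2 = (30 − 9) − 20 = 1, and ∂_2 has invariant factor 2 > 1, so H_1 ≅ Z ⊕ Z/2Z.
  H_2: rank ker ∂_2 − rank ∂_3 = (20 − 20) − 0 = 0, and there is no ∂_3, so H_2 ≅ 0.

As a check, the Euler characteristic is 10 − 30 + 20 = 0, which agrees with 1 − 1 + 0 = 0.

H_0 ≅ Z,  H_1 ≅ Z ⊕ Z/2Z,  H_2 = 0.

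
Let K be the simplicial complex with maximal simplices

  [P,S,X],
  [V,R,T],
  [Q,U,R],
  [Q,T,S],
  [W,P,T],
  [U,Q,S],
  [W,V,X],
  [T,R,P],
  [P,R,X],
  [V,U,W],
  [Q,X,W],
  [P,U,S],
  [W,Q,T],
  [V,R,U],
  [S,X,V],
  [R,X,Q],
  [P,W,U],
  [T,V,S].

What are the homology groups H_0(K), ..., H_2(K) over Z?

H_0 = Z,  H_1 = Z^2,  H_2 = Z.

We work with the vertex ordering P < Q < R < S < T < U < V < W < X. The simplices of K, each written with vertices in increasing order, are:

  0-simplices (9): P, Q, R, S, T, U, V, W, X
  1-simplices (27): PR, PS, PT, PU, PW, PX, QR, QS, QT, QU, QW, QX, RT, RU, RV, RX, ST, SU, SV, SX, TV, TW, UV, UW, VW, VX, WX
  2-simplices (18): PRT, PRX, PSU, PSX, PTW, PUW, QRU, QRX, QST, QSU, QTW, QWX, RTV, RUV, STV, SVX, UVW, VWX

Hence C_0 ≅ Z^9, C_1 ≅ Z^27, C_2 ≅ Z^18.

∂_1: C_1 → C_0 is given by ∂[p,q] = [q] − [p]. For instance
  ∂PT = T − P.
The 9×27 boundary matrix has rank 8 and Smith normal form diag(1,1,1,1,1,1,1,1).

∂_2: C_2 → C_1 sends each 2-simplex [p,q,r] to [q,r] − [p,r] + [p,q]. For instance
  ∂RTV = TV − RV + RT,
  ∂QTW = TW − QW + QT.
The 27×18 boundary matrix has rank 17 and Smith normal form diag(1,1,1,1,1,1,1,1,1,1,1,1,1,1,1,1,1).

Now H_k = ker ∂_k / im ∂_{k+1}, so:

  H_0: rank C_0 − rank ∂_1 = 9 − 8 = 1, and the invariant factors of ∂_1 are all 1, so H_0 ≅ Z.
  H_1: rank ker ∂_1 − rank ∂_2 = (27 − 8) − 17 = 2, and the invariant factors of ∂_2 are all 1, so H_1 ≅ Z^2.
  H_2: rank ker ∂_2 − rank ∂_3 = (18 − 17) − 0 = 1, and there is no ∂_3, so H_2 ≅ Z.

(K is a triangulation of the torus T^2.)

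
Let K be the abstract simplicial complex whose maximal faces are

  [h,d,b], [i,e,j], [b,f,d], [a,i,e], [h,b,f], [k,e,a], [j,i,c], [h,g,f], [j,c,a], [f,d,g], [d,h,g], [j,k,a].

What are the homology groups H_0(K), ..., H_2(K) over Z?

H_0 ≅ Z^2,  H_1 ≅ Z,  H_2 ≅ Z.

Take the total order a < b < c < d < e < f < g < h < i < j < k on the vertex set. Then K (dimension 2) consists of the simplices:

  0-simplices (11): a, b, c, d, e, f, g, h, i, j, k
  1-simplices (21): ac, ae, ai, aj, ak, bd, bf, bh, ci, cj, df, dg, dh, ei, ej, ek, fg, fh, gh, ij, jk
  2-simplices (12): acj, aei, aek, ajk, bdf, bdh, bfh, cij, dfg, dgh, eij, fgh

giving chain groups C_0 ≅ Z^11, C_1 ≅ Z^21, C_2 ≅ Z^12.

Boundary ∂_1: C_1 → C_0 maps an edge to its endpoints' difference, ∂[p,q] = q − p. For instance
  ∂df = f − d.
This gives a 11×21 integer matrix of rank 9; reducing to Smith normal form yields diagonal entries (1,1,1,1,1,1,1,1,1).

Boundary ∂_2: C_2 → C_1 sends each 2-simplex [p,q,r] to [q,r] − [p,r] + [p,q]. For instance
  ∂dgh = gh − dh + dg,
  ∂acj = cj − aj + ac.
As a 21×12 matrix over Z this has rank 11, with invariant factors (1,1,1,1,1,1,1,1,1,1,1).

Computing H_k = (kernel of ∂_k) / (image of ∂_{k+1}):

  H_0: rank C_0 − rank ∂_1 = 11 − 9 = 2, and the invariant factors of ∂_1 are all 1, so H_0 ≅ Z^2.
  H_1: rank ker ∂_1 − rank ∂_2 = (21 − 9) − 11 = 1, and the invariant factors of ∂_2 are all 1, so H_1 ≅ Z.
  H_2: rank ker ∂_2 − rank ∂_3 = (12 − 11) − 0 = 1, and there is no ∂_3, so H_2 ≅ Z.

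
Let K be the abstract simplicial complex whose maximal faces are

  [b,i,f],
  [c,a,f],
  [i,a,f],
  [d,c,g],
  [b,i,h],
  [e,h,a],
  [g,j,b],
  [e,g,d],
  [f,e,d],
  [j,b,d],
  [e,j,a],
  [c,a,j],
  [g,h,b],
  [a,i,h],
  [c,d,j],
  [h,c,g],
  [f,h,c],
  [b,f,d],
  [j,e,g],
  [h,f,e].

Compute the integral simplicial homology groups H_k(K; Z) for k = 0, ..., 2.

Fix the vertex order a < b < c < d < e < f < g < h < i < j and write every simplex with vertices in increasing order. Then dim K = 2 and the simplices of K are:

  0-simplices (10): a, b, c, d, e, f, g, h, i, j
  1-simplices (30): ac, ae, af, ah, ai, aj, bd, bf, bg, bh, bi, bj, cd, cf, cg, ch, cj, de, df, dg, dj, ef, eg, eh, ej, fh, fi, gh, gj, hi
  2-simplices (20): acf, acj, aeh, aej, afi, ahi, bdf, bdj, bfi, bgh, bgj, bhi, cdg, cdj, cfh, cgh, def, deg, efh, egj

so the chain groups are C_0 ≅ Z^10, C_1 ≅ Z^30, C_2 ≅ Z^20.

The boundary map ∂_1: C_1 → C_0 is given by ∂[p,q] = [q] − [p]. For instance
  ∂eh = h − e.
As a 10×30 matrix over Z this has rank 9, with invariant factors (1,1,1,1,1,1,1,1,1).

The boundary map ∂_2: C_2 → C_1 sends each 2-simplex [p,q,r] to [q,r] − [p,r] + [p,q]. For instance
  ∂bfi = fi − bi + bf,
  ∂efh = fh − eh + ef.
The 30×20 boundary matrix has rank 20 and Smith normal form diag(1,1,1,1,1,1,1,1,1,1,1,1,1,1,1,1,1,1,1,2).

From H_k ≅ ker(∂_k) / im(∂_{k+1}) we obtain:

  H_0: rank C_0 − rank ∂_1 = 10 − 9 = 1, and the invariant factors of ∂_1 are all 1, so H_0 = Z.
  H_1: rank ker ∂_1 − rank ∂_2 = (30 − 9) − 20 = 1, and ∂_2 has invariant factor 2 > 1, so H_1 = Z ⊕ Z_2.
  H_2: rank ker ∂_2 − rank ∂_3 = (20 − 20) − 0 = 0, and there is no ∂_3, so H_2 = 0.

As a check, the Euler characteristic is 10 − 30 + 20 = 0, which agrees with 1 − 1 + 0 = 0.

H_0 = Z,  H_1 = Z ⊕ Z_2,  H_2 = 0.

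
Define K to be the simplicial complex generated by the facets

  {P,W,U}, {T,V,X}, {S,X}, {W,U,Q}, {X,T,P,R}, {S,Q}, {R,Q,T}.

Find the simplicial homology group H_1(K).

H_1 ≅ Z^2.

We work with the vertex ordering P < Q < R < S < T < U < V < W < X. The simplices of K, each written with vertices in increasing order, are:

  0-simplices (9): P, Q, R, S, T, U, V, W, X
  1-simplices (17): PR, PT, PU, PW, PX, QR, QS, QT, QU, QW, RT, RX, SX, TV, TX, UW, VX
  2-simplices (8): PRT, PRX, PTX, PUW, QRT, QUW, RTX, TVX
  3-simplices (1): PRTX

so the chain groups are C_0 ≅ Z^9, C_1 ≅ Z^17, C_2 ≅ Z^8, C_3 ≅ Z^1.

∂_1: C_1 → C_0 maps an edge to its endpoints' difference, ∂[p,q] = q − p. For instance
  ∂SX = X − S.
This gives a 9×17 integer matrix of rank 8; reducing to Smith normal form yields diagonal entries (1,1,1,1,1,1,1,1).

Boundary ∂_2: C_2 → C_1 maps a triangle to the signed sum of its edges. For instance
  ∂PRX = RX − PX + PR,
  ∂PRT = RT − PT + PR.
The resulting 17×8 matrix has rank 7, and its Smith normal form has invariant factors (1,1,1,1,1,1,1).

Boundary ∂_3: C_3 → C_2 sends each 3-simplex σ to the alternating sum Σ_i (−1)^i (σ with its i-th vertex removed). For instance
  ∂PRTX = RTX − PTX + PRX − PRT.
The 8×1 boundary matrix has rank 1 and Smith normal form diag(1).

Now H_k = ker ∂_k / im ∂_{k+1}, so:

  H_1: rank ker ∂_1 − rank ∂_2 = (17 − 8) − 7 = 2, and the invariant factors of ∂_2 are all 1, so H_1 ≅ Z^2.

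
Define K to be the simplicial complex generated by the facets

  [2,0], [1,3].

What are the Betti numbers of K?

We work with the vertex ordering 0 < 1 < 2 < 3. The simplices of K, each written with vertices in increasing order, are:

  0-simplices (4): [0], [1], [2], [3]
  1-simplices (2): [0,2], [1,3]

Hence C_0 ≅ Z^4, C_1 ≅ Z^2.

∂_1: C_1 → C_0 is given by ∂[p,q] = [q] − [p]. For instance
  ∂[1,3] = [3] − [1].
As a 4×2 matrix over Z this has rank 2, with invariant factors (1,1).

Now H_k = ker ∂_k / im ∂_{k+1}, so:

  H_0: rank C_0 − rank ∂_1 = 4 − 2 = 2, and the invariant factors of ∂_1 are all 1, so H_0 ≅ Z^2.
  H_1: rank ker ∂_1 − rank ∂_2 = (2 − 2) − 0 = 0, and there is no ∂_2, so H_1 ≅ 0.

(K is a triangulation of the disjoint union of the 1-simplex and the 1-simplex.)

Hence the Betti numbers are b_0 = 2, b_1 = 0.

b_0 = 2, b_1 = 0.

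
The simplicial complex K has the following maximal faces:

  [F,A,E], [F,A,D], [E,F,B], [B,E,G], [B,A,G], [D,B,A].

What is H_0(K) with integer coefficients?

Fix the vertex order A < B < D < E < F < G and write every simplex with vertices in increasing order. Then dim K = 2 and the simplices of K are:

  0-simplices (6): A, B, D, E, F, G
  1-simplices (12): AB, AD, AE, AF, AG, BD, BE, BF, BG, DF, EF, EG
  2-simplices (6): ABD, ABG, ADF, AEF, BEF, BEG

giving chain groups C_0 ≅ Z^6, C_1 ≅ Z^12, C_2 ≅ Z^6.

The boundary map ∂_1: C_1 → C_0 sends each edge [p,q] (with p < q) to q − p. For instance
  ∂AD = D − A.
As a 6×12 matrix over Z this has rank 5, with invariant factors (1,1,1,1,1).

∂_2: C_2 → C_1 acts by ∂[p,q,r] = [q,r] − [p,r] + [p,q]. For instance
  ∂BEF = EF − BF + BE,
  ∂ADF = DF − AF + AD.
The resulting 12×6 matrix has rank 6, and its Smith normal form has invariant factors (1,1,1,1,1,1).

Now H_k = ker ∂_k / im ∂_{k+1}, so:

  H_0: rank C_0 − rank ∂_1 = 6 − 5 = 1, and the invariant factors of ∂_1 are all 1, so H_0 ≅ Z.

H_0 ≅ Z.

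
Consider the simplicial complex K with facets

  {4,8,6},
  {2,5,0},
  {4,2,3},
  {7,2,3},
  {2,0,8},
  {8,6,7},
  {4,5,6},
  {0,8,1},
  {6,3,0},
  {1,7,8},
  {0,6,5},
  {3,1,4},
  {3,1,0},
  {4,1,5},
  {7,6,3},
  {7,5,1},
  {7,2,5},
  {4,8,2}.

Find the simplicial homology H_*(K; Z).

H_0 = Z,  H_1 = Z^2,  H_2 = Z.

K has 9 vertices, 27 edges, 18 triangles.
rank ∂_0 = 0, rank ∂_1 = 8 ⇒ b_0 = 9 − 0 − 8 = 1; all invariant factors of ∂_1 are 1 so no torsion. So H_0 = Z.
rank ∂_1 = 8, rank ∂_2 = 17 ⇒ b_1 = 27 − 8 − 17 = 2; all invariant factors of ∂_2 are 1 so no torsion. So H_1 = Z^2.
rank ∂_2 = 17, rank ∂_3 = 0 ⇒ b_2 = 18 − 17 − 0 = 1. So H_2 = Z.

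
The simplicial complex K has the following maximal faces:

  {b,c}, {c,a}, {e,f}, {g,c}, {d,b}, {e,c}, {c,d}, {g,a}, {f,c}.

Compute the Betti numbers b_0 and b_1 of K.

Take the total order a < b < c < d < e < f < g on the vertex set. Then K (dimension 1) consists of the simplices:

  0-simplices (7): a, b, c, d, e, f, g
  1-simplices (9): ac, ag, bc, bd, cd, ce, cf, cg, ef

so the chain groups are C_0 ≅ Z^7, C_1 ≅ Z^9.

The boundary map ∂_1: C_1 → C_0 maps an edge to its endpoints' difference, ∂[p,q] = q − p.
This gives a 7×9 integer matrix of rank 6; reducing to Smith normal form yields diagonal entries (1,1,1,1,1,1).

From H_k ≅ ker(∂_k) / im(∂_{k+1}) we obtain:

  H_0: rank C_0 − rank ∂_1 = 7 − 6 = 1, and the invariant factors of ∂_1 are all 1, so H_0 ≅ Z.
  H_1: rank ker ∂_1 − rank ∂_2 = (9 − 6) − 0 = 3, and there is no ∂_2, so H_1 ≅ Z^3.

As a check, the Euler characteristic is 7 − 9 = -2, which agrees with 1 − 3 = -2.

Hence the Betti numbers are b_0 = 1, b_1 = 3.

b_0 = 1, b_1 = 3.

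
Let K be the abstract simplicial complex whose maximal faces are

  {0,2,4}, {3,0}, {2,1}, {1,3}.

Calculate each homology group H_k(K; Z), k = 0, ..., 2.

H_0 ≅ Z,  H_1 ≅ Z,  H_2 = 0.

Fix the vertex order 0 < 1 < 2 < 3 < 4 and write every simplex with vertices in increasing order. Then dim K = 2 and the simplices of K are:

  0-simplices (5): [0], [1], [2], [3], [4]
  1-simplices (6): [0,2], [0,3], [0,4], [1,2], [1,3], [2,4]
  2-simplices (1): [0,2,4]

so the chain groups are C_0 ≅ Z^5, C_1 ≅ Z^6, C_2 ≅ Z^1.

Boundary ∂_1: C_1 → C_0 is given by ∂[p,q] = [q] − [p].
This gives a 5×6 integer matrix of rank 4; reducing to Smith normal form yields diagonal entries (1,1,1,1).

Boundary ∂_2: C_2 → C_1 acts by ∂[p,q,r] = [q,r] − [p,r] + [p,q]. For instance
  ∂[0,2,4] = [2,4] − [0,4] + [0,2].
The resulting 6×1 matrix has rank 1, and its Smith normal form has invariant factors (1).

From H_k ≅ ker(∂_k) / im(∂_{k+1}) we obtain:

  H_0: rank C_0 − rank ∂_1 = 5 − 4 = 1, and the invariant factors of ∂_1 are all 1, so H_0 = Z.
  H_1: rank ker ∂_1 − rank ∂_2 = (6 − 4) − 1 = 1, and the invariant factors of ∂_2 are all 1, so H_1 = Z.
  H_2: rank ker ∂_2 − rank ∂_3 = (1 − 1) − 0 = 0, and there is no ∂_3, so H_2 = 0.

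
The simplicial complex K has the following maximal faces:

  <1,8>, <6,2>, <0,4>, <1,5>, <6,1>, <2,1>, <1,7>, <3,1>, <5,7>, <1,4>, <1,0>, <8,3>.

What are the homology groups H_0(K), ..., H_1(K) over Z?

H_0 = Z,  H_1 = Z^4.

We work with the vertex ordering 0 < 1 < 2 < 3 < 4 < 5 < 6 < 7 < 8. The simplices of K, each written with vertices in increasing order, are:

  0-simplices (9): [0], [1], [2], [3], [4], [5], [6], [7], [8]
  1-simplices (12): [0,1], [0,4], [1,2], [1,3], [1,4], [1,5], [1,6], [1,7], [1,8], [2,6], [3,8], [5,7]

giving chain groups C_0 ≅ Z^9, C_1 ≅ Z^12.

∂_1: C_1 → C_0 is given by ∂[p,q] = [q] − [p].
The resulting 9×12 matrix has rank 8, and its Smith normal form has invariant factors (1,1,1,1,1,1,1,1).

Computing H_k = (kernel of ∂_k) / (image of ∂_{k+1}):

  H_0: rank C_0 − rank ∂_1 = 9 − 8 = 1, and the invariant factors of ∂_1 are all 1, so H_0 ≅ Z.
  H_1: rank ker ∂_1 − rank ∂_2 = (12 − 8) − 0 = 4, and there is no ∂_2, so H_1 ≅ Z^4.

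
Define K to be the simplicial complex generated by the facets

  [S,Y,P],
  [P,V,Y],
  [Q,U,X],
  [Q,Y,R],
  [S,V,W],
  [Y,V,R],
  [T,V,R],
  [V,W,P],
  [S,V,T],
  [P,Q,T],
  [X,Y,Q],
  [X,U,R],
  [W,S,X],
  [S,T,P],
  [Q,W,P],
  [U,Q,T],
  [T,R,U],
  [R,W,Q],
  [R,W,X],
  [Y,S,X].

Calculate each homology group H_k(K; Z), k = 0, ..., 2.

H_0 = Z,  H_1 = Z ⊕ Z/2,  H_2 = 0.

Fix the vertex order P < Q < R < S < T < U < V < W < X < Y and write every simplex with vertices in increasing order. Then dim K = 2 and the simplices of K are:

  0-simplices (10): P, Q, R, S, T, U, V, W, X, Y
  1-simplices (30): PQ, PS, PT, PV, PW, PY, QR, QT, QU, QW, QX, QY, RT, RU, RV, RW, RX, RY, ST, SV, SW, SX, SY, TU, TV, UX, VW, VY, WX, XY
  2-simplices (20): PQT, PQW, PST, PSY, PVW, PVY, QRW, QRY, QTU, QUX, QXY, RTU, RTV, RUX, RVY, RWX, STV, SVW, SWX, SXY

Hence C_0 ≅ Z^10, C_1 ≅ Z^30, C_2 ≅ Z^20.

∂_1: C_1 → C_0 sends each edge [p,q] (with p < q) to q − p. For instance
  ∂QY = Y − Q.
This gives a 10×30 integer matrix of rank 9; reducing to Smith normal form yields diagonal entries (1,1,1,1,1,1,1,1,1).

∂_2: C_2 → C_1 sends each 2-simplex [p,q,r] to [q,r] − [p,r] + [p,q]. For instance
  ∂QRY = RY − QY + QR,
  ∂PVW = VW − PW + PV.
This gives a 30×20 integer matrix of rank 20; reducing to Smith normal form yields diagonal entries (1,1,1,1,1,1,1,1,1,1,1,1,1,1,1,1,1,1,1,2).

From H_k ≅ ker(∂_k) / im(∂_{k+1}) we obtain:

  H_0: rank C_0 − rank ∂_1 = 10 − 9 = 1, and the invariant factors of ∂_1 are all 1, so H_0 ≅ Z.
  H_1: rank ker ∂_1 − rank ∂_2 = (30 − 9) − 20 = 1, and ∂_2 has invariant factor 2 > 1, so H_1 ≅ Z ⊕ Z/2.
  H_2: rank ker ∂_2 − rank ∂_3 = (20 − 20) − 0 = 0, and there is no ∂_3, so H_2 ≅ 0.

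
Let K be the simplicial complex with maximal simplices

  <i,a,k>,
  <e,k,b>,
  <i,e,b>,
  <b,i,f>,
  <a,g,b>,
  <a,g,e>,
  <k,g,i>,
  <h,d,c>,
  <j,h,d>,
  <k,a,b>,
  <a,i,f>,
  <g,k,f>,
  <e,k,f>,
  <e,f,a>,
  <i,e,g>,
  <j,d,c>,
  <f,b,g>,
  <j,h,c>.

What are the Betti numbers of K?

Order the vertices as a < b < c < d < e < f < g < h < i < j < k. Listing each simplex with vertices in this order, K has dimension 2 with simplices:

  0-simplices (11): a, b, c, d, e, f, g, h, i, j, k
  1-simplices (27): ab, ae, af, ag, ai, ak, be, bf, bg, bi, bk, cd, ch, cj, dh, dj, ef, eg, ei, ek, fg, fi, fk, gi, gk, hj, ik
  2-simplices (18): abg, abk, aef, aeg, afi, aik, bei, bek, bfg, bfi, cdh, cdj, chj, dhj, efk, egi, fgk, gik

giving chain groups C_0 ≅ Z^11, C_1 ≅ Z^27, C_2 ≅ Z^18.

Boundary ∂_1: C_1 → C_0 is given by ∂[p,q] = [q] − [p]. For instance
  ∂be = e − b.
This gives a 11×27 integer matrix of rank 9; reducing to Smith normal form yields diagonal entries (1,1,1,1,1,1,1,1,1).

∂_2: C_2 → C_1 acts by ∂[p,q,r] = [q,r] − [p,r] + [p,q]. For instance
  ∂bfi = fi − bi + bf,
  ∂dhj = hj − dj + dh.
As a 27×18 matrix over Z this has rank 16, with invariant factors (1,1,1,1,1,1,1,1,1,1,1,1,1,1,1,1).

From H_k ≅ ker(∂_k) / im(∂_{k+1}) we obtain:

  H_0: rank C_0 − rank ∂_1 = 11 − 9 = 2, and the invariant factors of ∂_1 are all 1, so H_0 = Z^2.
  H_1: rank ker ∂_1 − rank ∂_2 = (27 − 9) − 16 = 2, and the invariant factors of ∂_2 are all 1, so H_1 = Z^2.
  H_2: rank ker ∂_2 − rank ∂_3 = (18 − 16) − 0 = 2, and there is no ∂_3, so H_2 = Z^2.

Hence the Betti numbers are b_0 = 2, b_1 = 2, b_2 = 2.

b_0 = 2, b_1 = 2, b_2 = 2.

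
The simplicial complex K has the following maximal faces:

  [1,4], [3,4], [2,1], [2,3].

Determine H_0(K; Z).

H_0 = Z.

Fix the vertex order 1 < 2 < 3 < 4 and write every simplex with vertices in increasing order. Then dim K = 1 and the simplices of K are:

  0-simplices (4): [1], [2], [3], [4]
  1-simplices (4): [1,2], [1,4], [2,3], [3,4]

Hence C_0 ≅ Z^4, C_1 ≅ Z^4.

∂_1: C_1 → C_0 maps an edge to its endpoints' difference, ∂[p,q] = q − p. For instance
  ∂[1,2] = [2] − [1].
The resulting 4×4 matrix has rank 3, and its Smith normal form has invariant factors (1,1,1).

Computing H_k = (kernel of ∂_k) / (image of ∂_{k+1}):

  H_0: rank C_0 − rank ∂_1 = 4 − 3 = 1, and the invariant factors of ∂_1 are all 1, so H_0 = Z.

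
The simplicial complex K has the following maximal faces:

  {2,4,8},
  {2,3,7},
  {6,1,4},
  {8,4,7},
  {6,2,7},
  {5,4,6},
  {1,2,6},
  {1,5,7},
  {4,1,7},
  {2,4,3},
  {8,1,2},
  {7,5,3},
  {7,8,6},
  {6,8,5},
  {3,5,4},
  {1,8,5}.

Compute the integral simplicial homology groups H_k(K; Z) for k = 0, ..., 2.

H_0 = Z,  H_1 = Z^2,  H_2 = Z.

K has 8 vertices, 24 edges, 16 triangles.
rank ∂_0 = 0, rank ∂_1 = 7 ⇒ b_0 = 8 − 0 − 7 = 1; all invariant factors of ∂_1 are 1 so no torsion. So H_0 ≅ Z.
rank ∂_1 = 7, rank ∂_2 = 15 ⇒ b_1 = 24 − 7 − 15 = 2; all invariant factors of ∂_2 are 1 so no torsion. So H_1 ≅ Z^2.
rank ∂_2 = 15, rank ∂_3 = 0 ⇒ b_2 = 16 − 15 − 0 = 1. So H_2 ≅ Z.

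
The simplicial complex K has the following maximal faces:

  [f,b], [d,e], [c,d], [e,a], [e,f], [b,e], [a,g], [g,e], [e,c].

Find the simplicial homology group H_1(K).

Order the vertices as a < b < c < d < e < f < g. Listing each simplex with vertices in this order, K has dimension 1 with simplices:

  0-simplices (7): a, b, c, d, e, f, g
  1-simplices (9): ae, ag, be, bf, cd, ce, de, ef, eg

giving chain groups C_0 ≅ Z^7, C_1 ≅ Z^9.

The boundary map ∂_1: C_1 → C_0 sends each edge [p,q] (with p < q) to q − p. For instance
  ∂ef = f − e.
The 7×9 boundary matrix has rank 6 and Smith normal form diag(1,1,1,1,1,1).

Computing H_k = (kernel of ∂_k) / (image of ∂_{k+1}):

  H_1: rank ker ∂_1 − rank ∂_2 = (9 − 6) − 0 = 3, and there is no ∂_2, so H_1 ≅ Z^3.

H_1 = Z^3.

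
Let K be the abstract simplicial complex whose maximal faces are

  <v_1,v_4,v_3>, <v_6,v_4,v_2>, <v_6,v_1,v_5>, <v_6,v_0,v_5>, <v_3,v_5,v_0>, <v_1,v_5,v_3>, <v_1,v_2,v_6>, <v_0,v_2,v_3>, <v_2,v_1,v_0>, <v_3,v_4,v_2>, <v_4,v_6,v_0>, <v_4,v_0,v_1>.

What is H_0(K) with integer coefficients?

We work with the vertex ordering v_0 < v_1 < v_2 < v_3 < v_4 < v_5 < v_6. The simplices of K, each written with vertices in increasing order, are:

  0-simplices (7): [v_0], [v_1], [v_2], [v_3], [v_4], [v_5], [v_6]
  1-simplices (18): (18 of them)
  2-simplices (12): (12 of them)

Hence C_0 ≅ Z^7, C_1 ≅ Z^18, C_2 ≅ Z^12.

Boundary ∂_1: C_1 → C_0 sends each edge [p,q] (with p < q) to q − p. For instance
  ∂[v_0,v_4] = [v_4] − [v_0].
The resulting 7×18 matrix has rank 6, and its Smith normal form has invariant factors (1,1,1,1,1,1).

Boundary ∂_2: C_2 → C_1 sends each 2-simplex [p,q,r] to [q,r] − [p,r] + [p,q]. For instance
  ∂[v_0,v_4,v_6] = [v_4,v_6] − [v_0,v_6] + [v_0,v_4],
  ∂[v_0,v_1,v_4] = [v_1,v_4] − [v_0,v_4] + [v_0,v_1].
As a 18×12 matrix over Z this has rank 12, with invariant factors (1,1,1,1,1,1,1,1,1,1,1,2).

Now H_k = ker ∂_k / im ∂_{k+1}, so:

  H_0: rank C_0 − rank ∂_1 = 7 − 6 = 1, and the invariant factors of ∂_1 are all 1, so H_0 ≅ Z.

H_0 = Z.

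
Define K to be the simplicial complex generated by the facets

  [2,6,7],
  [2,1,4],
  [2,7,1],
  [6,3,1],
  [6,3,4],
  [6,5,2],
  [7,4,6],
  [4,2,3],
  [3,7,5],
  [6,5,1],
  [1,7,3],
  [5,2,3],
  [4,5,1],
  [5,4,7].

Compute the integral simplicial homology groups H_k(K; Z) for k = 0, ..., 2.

Fix the vertex order 1 < 2 < 3 < 4 < 5 < 6 < 7 and write every simplex with vertices in increasing order. Then dim K = 2 and the simplices of K are:

  0-simplices (7): [1], [2], [3], [4], [5], [6], [7]
  1-simplices (21): [1,2], [1,3], [1,4], [1,5], [1,6], [1,7], [2,3], [2,4], [2,5], [2,6], [2,7], [3,4], [3,5], [3,6], [3,7], [4,5], [4,6], [4,7], [5,6], [5,7], [6,7]
  2-simplices (14): [1,2,4], [1,2,7], [1,3,6], [1,3,7], [1,4,5], [1,5,6], [2,3,4], [2,3,5], [2,5,6], [2,6,7], [3,4,6], [3,5,7], [4,5,7], [4,6,7]

giving chain groups C_0 ≅ Z^7, C_1 ≅ Z^21, C_2 ≅ Z^14.

The boundary map ∂_1: C_1 → C_0 sends each edge [p,q] (with p < q) to q − p. For instance
  ∂[5,7] = [7] − [5].
As a 7×21 matrix over Z this has rank 6, with invariant factors (1,1,1,1,1,1).

Boundary ∂_2: C_2 → C_1 acts by ∂[p,q,r] = [q,r] − [p,r] + [p,q]. For instance
  ∂[3,5,7] = [5,7] − [3,7] + [3,5],
  ∂[1,2,4] = [2,4] − [1,4] + [1,2].
As a 21×14 matrix over Z this has rank 13, with invariant factors (1,1,1,1,1,1,1,1,1,1,1,1,1).

Now H_k = ker ∂_k / im ∂_{k+1}, so:

  H_0: rank C_0 − rank ∂_1 = 7 − 6 = 1, and the invariant factors of ∂_1 are all 1, so H_0 = Z.
  H_1: rank ker ∂_1 − rank ∂_2 = (21 − 6) − 13 = 2, and the invariant factors of ∂_2 are all 1, so H_1 = Z^2.
  H_2: rank ker ∂_2 − rank ∂_3 = (14 − 13) − 0 = 1, and there is no ∂_3, so H_2 = Z.

As a check, the Euler characteristic is 7 − 21 + 14 = 0, which agrees with 1 − 2 + 1 = 0.
(K is a triangulation of the torus T^2.)

H_0 = Z,  H_1 = Z^2,  H_2 = Z.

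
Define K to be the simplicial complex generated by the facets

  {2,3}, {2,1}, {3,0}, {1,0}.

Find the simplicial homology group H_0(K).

We work with the vertex ordering 0 < 1 < 2 < 3. The simplices of K, each written with vertices in increasing order, are:

  0-simplices (4): [0], [1], [2], [3]
  1-simplices (4): [0,1], [0,3], [1,2], [2,3]

giving chain groups C_0 ≅ Z^4, C_1 ≅ Z^4.

Boundary ∂_1: C_1 → C_0 maps an edge to its endpoints' difference, ∂[p,q] = q − p.
The 4×4 boundary matrix has rank 3 and Smith normal form diag(1,1,1).

Now H_k = ker ∂_k / im ∂_{k+1}, so:

  H_0: rank C_0 − rank ∂_1 = 4 − 3 = 1, and the invariant factors of ∂_1 are all 1, so H_0 = Z.

H_0 ≅ Z.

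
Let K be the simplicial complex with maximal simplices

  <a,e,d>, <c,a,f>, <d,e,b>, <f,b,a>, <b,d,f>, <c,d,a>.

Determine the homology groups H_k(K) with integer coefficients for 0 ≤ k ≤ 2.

Fix the vertex order a < b < c < d < e < f and write every simplex with vertices in increasing order. Then dim K = 2 and the simplices of K are:

  0-simplices (6): a, b, c, d, e, f
  1-simplices (12): ab, ac, ad, ae, af, bd, be, bf, cd, cf, de, df
  2-simplices (6): abf, acd, acf, ade, bde, bdf

giving chain groups C_0 ≅ Z^6, C_1 ≅ Z^12, C_2 ≅ Z^6.

The boundary map ∂_1: C_1 → C_0 maps an edge to its endpoints' difference, ∂[p,q] = q − p.
As a 6×12 matrix over Z this has rank 5, with invariant factors (1,1,1,1,1).

Boundary ∂_2: C_2 → C_1 maps a triangle to the signed sum of its edges. For instance
  ∂abf = bf − af + ab,
  ∂bde = de − be + bd.
The resulting 12×6 matrix has rank 6, and its Smith normal form has invariant factors (1,1,1,1,1,1).

Reading off H_k = ker ∂_k / im ∂_{k+1}:

  H_0: rank C_0 − rank ∂_1 = 6 − 5 = 1, and the invariant factors of ∂_1 are all 1, so H_0 ≅ Z.
  H_1: rank ker ∂_1 − rank ∂_2 = (12 − 5) − 6 = 1, and the invariant factors of ∂_2 are all 1, so H_1 ≅ Z.
  H_2: rank ker ∂_2 − rank ∂_3 = (6 − 6) − 0 = 0, and there is no ∂_3, so H_2 ≅ 0.

(K is a triangulation of the cylinder S^1 x I.)

H_0 = Z,  H_1 = Z,  H_2 = 0.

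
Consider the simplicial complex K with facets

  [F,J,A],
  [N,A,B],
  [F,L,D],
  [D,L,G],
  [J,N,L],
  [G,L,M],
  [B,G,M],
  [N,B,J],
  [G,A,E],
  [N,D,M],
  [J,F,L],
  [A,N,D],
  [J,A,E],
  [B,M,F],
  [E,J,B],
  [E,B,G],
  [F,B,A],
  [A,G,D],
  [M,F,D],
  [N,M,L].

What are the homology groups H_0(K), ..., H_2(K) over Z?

H_0 = Z,  H_1 = Z ⊕ Z/2,  H_2 = 0.

Take the total order A < B < D < E < F < G < J < L < M < N on the vertex set. Then K (dimension 2) consists of the simplices:

  0-simplices (10): A, B, D, E, F, G, J, L, M, N
  1-simplices (30): AB, AD, AE, AF, AG, AJ, AN, BE, BF, BG, BJ, BM, BN, DF, DG, DL, DM, DN, EG, EJ, FJ, FL, FM, GL, GM, JL, JN, LM, LN, MN
  2-simplices (20): ABF, ABN, ADG, ADN, AEG, AEJ, AFJ, BEG, BEJ, BFM, BGM, BJN, DFL, DFM, DGL, DMN, FJL, GLM, JLN, LMN

so the chain groups are C_0 ≅ Z^10, C_1 ≅ Z^30, C_2 ≅ Z^20.

Boundary ∂_1: C_1 → C_0 is given by ∂[p,q] = [q] − [p]. For instance
  ∂AB = B − A.
This gives a 10×30 integer matrix of rank 9; reducing to Smith normal form yields diagonal entries (1,1,1,1,1,1,1,1,1).

∂_2: C_2 → C_1 acts by ∂[p,q,r] = [q,r] − [p,r] + [p,q]. For instance
  ∂ABF = BF − AF + AB,
  ∂JLN = LN − JN + JL.
This gives a 30×20 integer matrix of rank 20; reducing to Smith normal form yields diagonal entries (1,1,1,1,1,1,1,1,1,1,1,1,1,1,1,1,1,1,1,2).

Computing H_k = (kernel of ∂_k) / (image of ∂_{k+1}):

  H_0: rank C_0 − rank ∂_1 = 10 − 9 = 1, and the invariant factors of ∂_1 are all 1, so H_0 ≅ Z.
  H_1: rank ker ∂_1 − rank ∂_2 = (30 − 9) − 20 = 1, and ∂_2 has invariant factor 2 > 1, so H_1 ≅ Z ⊕ Z/2.
  H_2: rank ker ∂_2 − rank ∂_3 = (20 − 20) − 0 = 0, and there is no ∂_3, so H_2 ≅ 0.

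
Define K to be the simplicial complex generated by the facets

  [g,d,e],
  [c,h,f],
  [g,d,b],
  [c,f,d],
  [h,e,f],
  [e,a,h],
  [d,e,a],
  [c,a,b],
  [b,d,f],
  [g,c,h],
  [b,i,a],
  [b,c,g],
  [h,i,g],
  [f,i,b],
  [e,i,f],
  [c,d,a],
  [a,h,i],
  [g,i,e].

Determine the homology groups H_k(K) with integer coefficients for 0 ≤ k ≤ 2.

H_0 = Z,  H_1 = Z × Z/2,  H_2 = 0.

Order the vertices as a < b < c < d < e < f < g < h < i. Listing each simplex with vertices in this order, K has dimension 2 with simplices:

  0-simplices (9): a, b, c, d, e, f, g, h, i
  1-simplices (27): ab, ac, ad, ae, ah, ai, bc, bd, bf, bg, bi, cd, cf, cg, ch, de, df, dg, ef, eg, eh, ei, fh, fi, gh, gi, hi
  2-simplices (18): abc, abi, acd, ade, aeh, ahi, bcg, bdf, bdg, bfi, cdf, cfh, cgh, deg, efh, efi, egi, ghi

giving chain groups C_0 ≅ Z^9, C_1 ≅ Z^27, C_2 ≅ Z^18.

Boundary ∂_1: C_1 → C_0 is given by ∂[p,q] = [q] − [p].
As a 9×27 matrix over Z this has rank 8, with invariant factors (1,1,1,1,1,1,1,1).

∂_2: C_2 → C_1 sends each 2-simplex [p,q,r] to [q,r] − [p,r] + [p,q]. For instance
  ∂efh = fh − eh + ef,
  ∂bfi = fi − bi + bf.
As a 27×18 matrix over Z this has rank 18, with invariant factors (1,1,1,1,1,1,1,1,1,1,1,1,1,1,1,1,1,2).

Now H_k = ker ∂_k / im ∂_{k+1}, so:

  H_0: rank C_0 − rank ∂_1 = 9 − 8 = 1, and the invariant factors of ∂_1 are all 1, so H_0 ≅ Z.
  H_1: rank ker ∂_1 − rank ∂_2 = (27 − 8) − 18 = 1, and ∂_2 has invariant factor 2 > 1, so H_1 ≅ Z × Z/2.
  H_2: rank ker ∂_2 − rank ∂_3 = (18 − 18) − 0 = 0, and there is no ∂_3, so H_2 ≅ 0.

As a check, the Euler characteristic is 9 − 27 + 18 = 0, which agrees with 1 − 1 + 0 = 0.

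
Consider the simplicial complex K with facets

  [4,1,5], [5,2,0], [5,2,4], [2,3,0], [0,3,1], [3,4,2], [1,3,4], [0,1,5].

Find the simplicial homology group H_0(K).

H_0 ≅ Z.

Take the total order 0 < 1 < 2 < 3 < 4 < 5 on the vertex set. Then K (dimension 2) consists of the simplices:

  0-simplices (6): [0], [1], [2], [3], [4], [5]
  1-simplices (12): [0,1], [0,2], [0,3], [0,5], [1,3], [1,4], [1,5], [2,3], [2,4], [2,5], [3,4], [4,5]
  2-simplices (8): [0,1,3], [0,1,5], [0,2,3], [0,2,5], [1,3,4], [1,4,5], [2,3,4], [2,4,5]

Hence C_0 ≅ Z^6, C_1 ≅ Z^12, C_2 ≅ Z^8.

Boundary ∂_1: C_1 → C_0 is given by ∂[p,q] = [q] − [p]. For instance
  ∂[2,4] = [4] − [2].
This gives a 6×12 integer matrix of rank 5; reducing to Smith normal form yields diagonal entries (1,1,1,1,1).

∂_2: C_2 → C_1 acts by ∂[p,q,r] = [q,r] − [p,r] + [p,q]. For instance
  ∂[0,2,5] = [2,5] − [0,5] + [0,2],
  ∂[1,3,4] = [3,4] − [1,4] + [1,3].
As a 12×8 matrix over Z this has rank 7, with invariant factors (1,1,1,1,1,1,1).

From H_k ≅ ker(∂_k) / im(∂_{k+1}) we obtain:

  H_0: rank C_0 − rank ∂_1 = 6 − 5 = 1, and the invariant factors of ∂_1 are all 1, so H_0 = Z.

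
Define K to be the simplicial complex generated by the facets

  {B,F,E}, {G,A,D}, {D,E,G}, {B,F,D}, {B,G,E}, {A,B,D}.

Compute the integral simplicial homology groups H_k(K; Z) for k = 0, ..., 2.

Fix the vertex order A < B < D < E < F < G and write every simplex with vertices in increasing order. Then dim K = 2 and the simplices of K are:

  0-simplices (6): A, B, D, E, F, G
  1-simplices (12): AB, AD, AG, BD, BE, BF, BG, DE, DF, DG, EF, EG
  2-simplices (6): ABD, ADG, BDF, BEF, BEG, DEG

giving chain groups C_0 ≅ Z^6, C_1 ≅ Z^12, C_2 ≅ Z^6.

The boundary map ∂_1: C_1 → C_0 is given by ∂[p,q] = [q] − [p].
The resulting 6×12 matrix has rank 5, and its Smith normal form has invariant factors (1,1,1,1,1).

The boundary map ∂_2: C_2 → C_1 maps a triangle to the signed sum of its edges. For instance
  ∂ADG = DG − AG + AD,
  ∂DEG = EG − DG + DE.
The resulting 12×6 matrix has rank 6, and its Smith normal form has invariant factors (1,1,1,1,1,1).

Now H_k = ker ∂_k / im ∂_{k+1}, so:

  H_0: rank C_0 − rank ∂_1 = 6 − 5 = 1, and the invariant factors of ∂_1 are all 1, so H_0 ≅ Z.
  H_1: rank ker ∂_1 − rank ∂_2 = (12 − 5) − 6 = 1, and the invariant factors of ∂_2 are all 1, so H_1 ≅ Z.
  H_2: rank ker ∂_2 − rank ∂_3 = (6 − 6) − 0 = 0, and there is no ∂_3, so H_2 ≅ 0.

As a check, the Euler characteristic is 6 − 12 + 6 = 0, which agrees with 1 − 1 + 0 = 0.

H_0 ≅ Z,  H_1 ≅ Z,  H_2 = 0.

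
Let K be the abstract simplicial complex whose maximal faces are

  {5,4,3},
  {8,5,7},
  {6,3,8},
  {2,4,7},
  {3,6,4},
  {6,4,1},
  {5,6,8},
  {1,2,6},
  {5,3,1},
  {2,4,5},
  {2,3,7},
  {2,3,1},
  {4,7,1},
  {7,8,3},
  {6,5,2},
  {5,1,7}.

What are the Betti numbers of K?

Order the vertices as 1 < 2 < 3 < 4 < 5 < 6 < 7 < 8. Listing each simplex with vertices in this order, K has dimension 2 with simplices:

  0-simplices (8): [1], [2], [3], [4], [5], [6], [7], [8]
  1-simplices (24): (24 of them)
  2-simplices (16): [1,2,3], [1,2,6], [1,3,5], [1,4,6], [1,4,7], [1,5,7], [2,3,7], [2,4,5], [2,4,7], [2,5,6], [3,4,5], [3,4,6], [3,6,8], [3,7,8], [5,6,8], [5,7,8]

so the chain groups are C_0 ≅ Z^8, C_1 ≅ Z^24, C_2 ≅ Z^16.

Boundary ∂_1: C_1 → C_0 sends each edge [p,q] (with p < q) to q − p.
The resulting 8×24 matrix has rank 7, and its Smith normal form has invariant factors (1,1,1,1,1,1,1).

∂_2: C_2 → C_1 maps a triangle to the signed sum of its edges. For instance
  ∂[2,4,7] = [4,7] − [2,7] + [2,4],
  ∂[5,7,8] = [7,8] − [5,8] + [5,7].
This gives a 24×16 integer matrix of rank 15; reducing to Smith normal form yields diagonal entries (1,1,1,1,1,1,1,1,1,1,1,1,1,1,1).

Reading off H_k = ker ∂_k / im ∂_{k+1}:

  H_0: rank C_0 − rank ∂_1 = 8 − 7 = 1, and the invariant factors of ∂_1 are all 1, so H_0 = Z.
  H_1: rank ker ∂_1 − rank ∂_2 = (24 − 7) − 15 = 2, and the invariant factors of ∂_2 are all 1, so H_1 = Z^2.
  H_2: rank ker ∂_2 − rank ∂_3 = (16 − 15) − 0 = 1, and there is no ∂_3, so H_2 = Z.

As a check, the Euler characteristic is 8 − 24 + 16 = 0, which agrees with 1 − 2 + 1 = 0.

Hence the Betti numbers are b_0 = 1, b_1 = 2, b_2 = 1.

b_0 = 1, b_1 = 2, b_2 = 1.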